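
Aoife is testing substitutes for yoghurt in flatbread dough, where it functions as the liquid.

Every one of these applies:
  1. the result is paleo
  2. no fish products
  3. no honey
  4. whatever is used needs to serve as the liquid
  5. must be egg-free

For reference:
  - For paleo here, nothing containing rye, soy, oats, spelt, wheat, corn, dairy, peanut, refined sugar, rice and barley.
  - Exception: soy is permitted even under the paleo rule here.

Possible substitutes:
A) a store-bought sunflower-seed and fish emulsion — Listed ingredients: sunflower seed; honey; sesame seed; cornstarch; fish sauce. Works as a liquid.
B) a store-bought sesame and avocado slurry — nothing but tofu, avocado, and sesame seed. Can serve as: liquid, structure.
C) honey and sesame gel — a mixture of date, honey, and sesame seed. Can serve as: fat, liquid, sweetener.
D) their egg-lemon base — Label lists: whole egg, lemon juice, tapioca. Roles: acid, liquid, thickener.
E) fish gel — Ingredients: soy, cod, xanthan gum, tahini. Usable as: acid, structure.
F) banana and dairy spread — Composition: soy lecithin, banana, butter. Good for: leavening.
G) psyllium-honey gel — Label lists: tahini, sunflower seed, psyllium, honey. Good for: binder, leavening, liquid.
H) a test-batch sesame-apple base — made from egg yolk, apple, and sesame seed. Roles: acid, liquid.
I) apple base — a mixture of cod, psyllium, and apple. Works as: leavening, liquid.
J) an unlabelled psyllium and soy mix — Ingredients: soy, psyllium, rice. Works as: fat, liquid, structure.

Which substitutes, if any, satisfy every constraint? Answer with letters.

B

A: has cornstarch, so not paleo; has honey, so not honey-free (and 1 more) — no
B: soy is permitted under the paleo carve-out; nothing else excluded — OK
C: has honey, so not honey-free — no
D: has whole egg, so not egg-free — no
E: not usable as a liquid; has cod, so not fish-free — out
F: not usable as a liquid; has butter, so not paleo — out
G: has honey, so not honey-free — out
H: has egg yolk, so not egg-free — reject
I: has cod, so not fish-free — out
J: has rice, so not paleo — out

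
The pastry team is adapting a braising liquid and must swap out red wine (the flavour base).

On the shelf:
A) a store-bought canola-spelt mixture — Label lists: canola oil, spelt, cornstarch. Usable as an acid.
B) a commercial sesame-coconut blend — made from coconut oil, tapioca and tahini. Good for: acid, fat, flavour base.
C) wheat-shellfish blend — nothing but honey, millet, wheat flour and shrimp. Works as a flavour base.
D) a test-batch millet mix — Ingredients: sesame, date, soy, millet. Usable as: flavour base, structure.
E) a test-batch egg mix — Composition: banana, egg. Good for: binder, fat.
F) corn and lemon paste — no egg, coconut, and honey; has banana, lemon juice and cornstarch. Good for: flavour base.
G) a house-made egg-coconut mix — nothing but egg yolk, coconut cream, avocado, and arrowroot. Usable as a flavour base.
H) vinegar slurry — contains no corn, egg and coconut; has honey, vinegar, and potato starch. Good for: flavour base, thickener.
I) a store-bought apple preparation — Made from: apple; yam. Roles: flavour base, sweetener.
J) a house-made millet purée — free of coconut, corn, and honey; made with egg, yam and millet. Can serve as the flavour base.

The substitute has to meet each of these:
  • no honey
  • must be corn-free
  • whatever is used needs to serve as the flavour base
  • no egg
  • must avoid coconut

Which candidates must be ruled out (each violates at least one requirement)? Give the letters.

A, B, C, E, F, G, H, J

A: not usable as a flavour base; has cornstarch, so not corn-free — out
B: has coconut oil, so not coconut-free — reject
C: has honey, so not honey-free — out
D: every rule checks out — keep
E: not usable as a flavour base; has egg, so not egg-free — reject
F: has cornstarch, so not corn-free — no
G: has coconut cream, so not coconut-free; has egg yolk, so not egg-free — reject
H: has honey, so not honey-free — reject
I: no coconut, no corn — keep
J: has egg, so not egg-free — out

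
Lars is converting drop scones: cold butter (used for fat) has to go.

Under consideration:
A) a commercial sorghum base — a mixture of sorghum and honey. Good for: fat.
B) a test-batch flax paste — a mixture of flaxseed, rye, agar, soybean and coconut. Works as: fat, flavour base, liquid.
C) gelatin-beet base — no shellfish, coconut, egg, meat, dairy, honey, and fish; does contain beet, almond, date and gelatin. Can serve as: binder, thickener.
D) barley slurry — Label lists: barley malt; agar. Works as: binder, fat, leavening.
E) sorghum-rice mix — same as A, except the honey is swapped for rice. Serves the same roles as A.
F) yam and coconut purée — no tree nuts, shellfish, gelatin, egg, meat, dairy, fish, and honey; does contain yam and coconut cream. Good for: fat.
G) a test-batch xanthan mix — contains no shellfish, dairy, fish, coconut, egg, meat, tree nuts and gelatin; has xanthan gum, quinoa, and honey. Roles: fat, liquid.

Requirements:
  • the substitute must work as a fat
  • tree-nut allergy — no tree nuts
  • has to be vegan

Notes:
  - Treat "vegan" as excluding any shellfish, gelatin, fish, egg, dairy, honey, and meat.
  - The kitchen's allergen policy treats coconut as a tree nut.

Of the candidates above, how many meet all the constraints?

2

A: has honey, so not vegan — no
B: has coconut, so not tree-nut-free — no
C: not usable as a fat; has gelatin, so not vegan (and 1 more) — out
D: nothing on the exclusion list — OK
E: only rice and sorghum; none excluded — OK
F: has coconut cream, so not tree-nut-free — reject
G: has honey, so not vegan — out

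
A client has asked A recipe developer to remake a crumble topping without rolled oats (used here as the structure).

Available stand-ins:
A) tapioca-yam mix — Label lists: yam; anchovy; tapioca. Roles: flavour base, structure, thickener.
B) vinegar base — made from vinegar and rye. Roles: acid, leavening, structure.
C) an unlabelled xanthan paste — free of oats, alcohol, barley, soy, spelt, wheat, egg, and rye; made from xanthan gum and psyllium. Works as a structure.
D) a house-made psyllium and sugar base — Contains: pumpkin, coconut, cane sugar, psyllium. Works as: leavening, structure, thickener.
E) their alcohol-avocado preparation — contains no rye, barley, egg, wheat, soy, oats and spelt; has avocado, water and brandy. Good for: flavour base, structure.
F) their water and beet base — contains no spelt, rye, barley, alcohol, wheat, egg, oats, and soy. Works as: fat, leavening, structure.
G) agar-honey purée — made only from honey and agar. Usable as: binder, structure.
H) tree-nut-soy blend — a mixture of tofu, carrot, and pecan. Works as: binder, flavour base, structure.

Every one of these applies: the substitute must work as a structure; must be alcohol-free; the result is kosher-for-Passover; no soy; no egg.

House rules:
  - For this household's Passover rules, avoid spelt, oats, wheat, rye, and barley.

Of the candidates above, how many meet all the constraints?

5

A: no egg, no soy — valid
B: has rye, so not kosher-for-Passover — no
C: works as a structure, kosher-for-Passover, no egg — keep
D: works as a structure, no egg, kosher-for-Passover — OK
E: has brandy, so not alcohol-free — reject
F: kosher-for-Passover, no soy — valid
G: works as a structure, no alcohol, kosher-for-Passover — keep
H: has tofu, so not soy-free — no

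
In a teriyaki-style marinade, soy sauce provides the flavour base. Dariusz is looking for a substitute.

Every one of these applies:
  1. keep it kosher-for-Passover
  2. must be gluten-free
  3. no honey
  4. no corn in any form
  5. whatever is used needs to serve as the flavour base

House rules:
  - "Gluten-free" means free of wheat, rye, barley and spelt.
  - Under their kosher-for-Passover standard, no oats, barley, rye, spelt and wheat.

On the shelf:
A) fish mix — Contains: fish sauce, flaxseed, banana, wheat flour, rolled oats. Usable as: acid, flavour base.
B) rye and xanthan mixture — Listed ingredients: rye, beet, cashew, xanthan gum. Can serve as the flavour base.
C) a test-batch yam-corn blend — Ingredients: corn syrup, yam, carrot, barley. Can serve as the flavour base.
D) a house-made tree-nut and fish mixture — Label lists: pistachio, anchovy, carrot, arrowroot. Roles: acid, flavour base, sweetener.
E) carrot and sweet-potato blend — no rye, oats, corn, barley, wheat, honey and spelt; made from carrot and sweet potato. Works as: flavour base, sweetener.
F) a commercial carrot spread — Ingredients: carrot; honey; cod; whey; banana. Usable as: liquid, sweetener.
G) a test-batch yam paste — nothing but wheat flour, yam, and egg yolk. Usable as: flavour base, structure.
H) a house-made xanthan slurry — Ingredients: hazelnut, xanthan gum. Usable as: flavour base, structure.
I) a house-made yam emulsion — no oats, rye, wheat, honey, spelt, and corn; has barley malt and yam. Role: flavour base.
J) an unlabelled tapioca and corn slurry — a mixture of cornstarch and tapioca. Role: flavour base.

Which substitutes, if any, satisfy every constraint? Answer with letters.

A: has wheat flour, so not gluten-free; has rolled oats, so not kosher-for-Passover — out
B: has rye, so not gluten-free; has rye, so not kosher-for-Passover — out
C: has barley, so not gluten-free; has barley, so not kosher-for-Passover (and 1 more) — no
D: anchovy and pistachio etc. — none of it excluded — keep
E: kosher-for-Passover, gluten-free — valid
F: not usable as a flavour base; has honey, so not honey-free — no
G: has wheat flour, so not gluten-free; has wheat flour, so not kosher-for-Passover — reject
H: only hazelnut and xanthan gum; none excluded — valid
I: has barley malt, so not gluten-free; has barley malt, so not kosher-for-Passover — out
J: has cornstarch, so not corn-free — no

D, E, H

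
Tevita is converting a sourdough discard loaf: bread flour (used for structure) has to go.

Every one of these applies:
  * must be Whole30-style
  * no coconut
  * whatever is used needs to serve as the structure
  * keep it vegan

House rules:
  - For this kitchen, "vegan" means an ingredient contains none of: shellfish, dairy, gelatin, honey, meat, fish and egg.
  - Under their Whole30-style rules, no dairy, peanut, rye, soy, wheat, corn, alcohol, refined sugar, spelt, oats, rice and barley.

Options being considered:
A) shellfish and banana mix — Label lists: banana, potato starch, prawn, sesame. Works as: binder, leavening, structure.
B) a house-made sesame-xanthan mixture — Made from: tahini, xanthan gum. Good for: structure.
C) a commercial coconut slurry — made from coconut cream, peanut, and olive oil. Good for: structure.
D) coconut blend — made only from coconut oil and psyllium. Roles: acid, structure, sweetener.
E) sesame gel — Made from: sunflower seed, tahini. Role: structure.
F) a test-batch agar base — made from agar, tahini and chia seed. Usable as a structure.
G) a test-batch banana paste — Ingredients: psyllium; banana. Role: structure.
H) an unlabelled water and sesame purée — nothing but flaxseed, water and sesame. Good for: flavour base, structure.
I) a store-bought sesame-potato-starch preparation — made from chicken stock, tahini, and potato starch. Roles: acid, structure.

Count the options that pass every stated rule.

A: has prawn, so not vegan — out
B: only tahini and xanthan gum; none excluded — keep
C: has peanut, so not Whole30-style; has coconut cream, so not coconut-free — out
D: has coconut oil, so not coconut-free — no
E: nothing on the exclusion list — OK
F: vegan, no coconut — valid
G: only banana and psyllium; none excluded — keep
H: no coconut, Whole30-style — keep
I: has chicken stock, so not vegan — no

5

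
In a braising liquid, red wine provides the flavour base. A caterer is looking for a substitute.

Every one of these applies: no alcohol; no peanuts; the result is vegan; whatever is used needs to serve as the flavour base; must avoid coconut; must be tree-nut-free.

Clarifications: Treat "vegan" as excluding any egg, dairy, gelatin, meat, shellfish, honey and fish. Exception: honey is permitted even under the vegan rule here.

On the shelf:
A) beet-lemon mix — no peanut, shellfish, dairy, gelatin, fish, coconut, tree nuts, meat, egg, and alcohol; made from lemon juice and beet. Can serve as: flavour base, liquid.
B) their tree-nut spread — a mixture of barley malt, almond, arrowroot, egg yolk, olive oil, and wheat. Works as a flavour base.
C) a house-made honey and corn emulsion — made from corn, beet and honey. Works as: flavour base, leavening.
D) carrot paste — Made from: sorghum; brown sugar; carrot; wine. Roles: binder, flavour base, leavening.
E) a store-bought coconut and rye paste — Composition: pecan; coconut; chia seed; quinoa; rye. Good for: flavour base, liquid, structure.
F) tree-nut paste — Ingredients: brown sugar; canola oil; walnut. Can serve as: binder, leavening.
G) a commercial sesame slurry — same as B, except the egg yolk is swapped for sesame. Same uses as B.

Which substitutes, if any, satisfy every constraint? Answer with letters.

A: works as a flavour base, no peanut, no alcohol — keep
B: has egg yolk, so not vegan; has almond, so not tree-nut-free — no
C: honey is permitted under the vegan carve-out; nothing else excluded — valid
D: has wine, so not alcohol-free — reject
E: has coconut, so not coconut-free; has pecan, so not tree-nut-free — reject
F: not usable as a flavour base; has walnut, so not tree-nut-free — no
G: has almond, so not tree-nut-free — out

A, C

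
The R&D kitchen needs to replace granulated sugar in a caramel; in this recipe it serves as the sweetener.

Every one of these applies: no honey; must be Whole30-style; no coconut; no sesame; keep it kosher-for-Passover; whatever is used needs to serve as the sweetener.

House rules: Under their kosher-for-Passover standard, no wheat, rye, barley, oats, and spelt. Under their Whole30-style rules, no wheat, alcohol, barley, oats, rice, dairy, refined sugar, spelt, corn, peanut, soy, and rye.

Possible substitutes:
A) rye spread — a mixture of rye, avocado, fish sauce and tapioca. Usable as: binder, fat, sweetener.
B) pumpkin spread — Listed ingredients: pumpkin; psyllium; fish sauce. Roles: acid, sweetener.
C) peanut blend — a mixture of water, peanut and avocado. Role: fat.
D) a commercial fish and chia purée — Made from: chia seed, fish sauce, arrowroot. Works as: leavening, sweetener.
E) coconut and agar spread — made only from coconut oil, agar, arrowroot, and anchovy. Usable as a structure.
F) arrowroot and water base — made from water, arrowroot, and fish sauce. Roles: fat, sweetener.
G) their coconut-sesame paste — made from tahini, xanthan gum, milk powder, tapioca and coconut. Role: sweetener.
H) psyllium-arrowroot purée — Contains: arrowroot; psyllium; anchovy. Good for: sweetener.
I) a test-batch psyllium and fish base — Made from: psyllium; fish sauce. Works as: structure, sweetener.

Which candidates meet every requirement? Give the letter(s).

B, D, F, H, I

A: has rye, so not kosher-for-Passover; has rye, so not Whole30-style — no
B: every rule checks out — keep
C: not usable as a sweetener; has peanut, so not Whole30-style — no
D: only fish sauce, arrowroot and chia seed; none excluded — OK
E: not usable as a sweetener; has coconut oil, so not coconut-free — no
F: no coconut, Whole30-style — OK
G: has milk powder, so not Whole30-style; has coconut, so not coconut-free (and 1 more) — out
H: every rule checks out — keep
I: nothing on the exclusion list — keep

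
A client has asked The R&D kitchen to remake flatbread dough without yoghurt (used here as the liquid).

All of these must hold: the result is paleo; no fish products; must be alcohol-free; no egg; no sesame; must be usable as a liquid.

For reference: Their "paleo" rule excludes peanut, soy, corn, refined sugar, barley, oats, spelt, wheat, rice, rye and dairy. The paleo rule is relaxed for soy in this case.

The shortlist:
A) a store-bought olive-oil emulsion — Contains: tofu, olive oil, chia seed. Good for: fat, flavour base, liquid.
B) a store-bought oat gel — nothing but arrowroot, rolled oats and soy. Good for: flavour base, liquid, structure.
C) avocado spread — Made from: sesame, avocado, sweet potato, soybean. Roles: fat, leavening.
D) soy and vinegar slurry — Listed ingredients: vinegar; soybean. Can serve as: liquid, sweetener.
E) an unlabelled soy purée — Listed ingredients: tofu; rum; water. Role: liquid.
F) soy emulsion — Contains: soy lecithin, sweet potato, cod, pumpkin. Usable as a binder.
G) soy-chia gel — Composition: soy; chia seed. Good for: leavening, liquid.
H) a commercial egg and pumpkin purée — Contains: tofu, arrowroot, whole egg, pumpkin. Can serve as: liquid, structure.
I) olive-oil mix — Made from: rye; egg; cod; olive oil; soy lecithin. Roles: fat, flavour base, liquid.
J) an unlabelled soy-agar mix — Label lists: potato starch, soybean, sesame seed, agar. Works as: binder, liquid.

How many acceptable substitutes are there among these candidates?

A: soy is permitted under the paleo carve-out; nothing else excluded — keep
B: has rolled oats, so not paleo — reject
C: not usable as a liquid; has sesame, so not sesame-free — reject
D: soy is permitted under the paleo carve-out; nothing else excluded — valid
E: has rum, so not alcohol-free — no
F: not usable as a liquid; has cod, so not fish-free — reject
G: soy is permitted under the paleo carve-out; nothing else excluded — valid
H: has whole egg, so not egg-free — out
I: has rye, so not paleo; has cod, so not fish-free (and 1 more) — out
J: has sesame seed, so not sesame-free — reject

3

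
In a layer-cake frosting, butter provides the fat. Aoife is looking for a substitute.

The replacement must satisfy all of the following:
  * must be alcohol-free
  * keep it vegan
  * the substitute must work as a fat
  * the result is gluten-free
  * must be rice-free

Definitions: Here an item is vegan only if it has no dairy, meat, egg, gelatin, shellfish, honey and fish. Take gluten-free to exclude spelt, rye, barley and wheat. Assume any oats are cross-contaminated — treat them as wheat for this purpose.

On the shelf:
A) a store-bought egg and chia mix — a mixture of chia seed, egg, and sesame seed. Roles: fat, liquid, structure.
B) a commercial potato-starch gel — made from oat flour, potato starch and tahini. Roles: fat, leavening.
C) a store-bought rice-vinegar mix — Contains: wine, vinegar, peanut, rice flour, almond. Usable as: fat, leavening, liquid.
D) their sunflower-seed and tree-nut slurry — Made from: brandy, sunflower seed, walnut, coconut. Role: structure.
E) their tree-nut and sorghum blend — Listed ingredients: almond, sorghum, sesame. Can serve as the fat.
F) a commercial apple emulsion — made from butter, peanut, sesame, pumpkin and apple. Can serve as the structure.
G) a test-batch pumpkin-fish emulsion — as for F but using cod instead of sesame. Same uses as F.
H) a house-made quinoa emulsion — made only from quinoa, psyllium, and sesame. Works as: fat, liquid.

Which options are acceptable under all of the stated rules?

A: has egg, so not vegan — out
B: has oat flour, so not gluten-free — reject
C: has rice flour, so not rice-free; has wine, so not alcohol-free — no
D: not usable as a fat; has brandy, so not alcohol-free — reject
E: all constraints satisfied — valid
F: not usable as a fat; has butter, so not vegan — out
G: not usable as a fat; has butter, so not vegan — out
H: every rule checks out — valid

E, H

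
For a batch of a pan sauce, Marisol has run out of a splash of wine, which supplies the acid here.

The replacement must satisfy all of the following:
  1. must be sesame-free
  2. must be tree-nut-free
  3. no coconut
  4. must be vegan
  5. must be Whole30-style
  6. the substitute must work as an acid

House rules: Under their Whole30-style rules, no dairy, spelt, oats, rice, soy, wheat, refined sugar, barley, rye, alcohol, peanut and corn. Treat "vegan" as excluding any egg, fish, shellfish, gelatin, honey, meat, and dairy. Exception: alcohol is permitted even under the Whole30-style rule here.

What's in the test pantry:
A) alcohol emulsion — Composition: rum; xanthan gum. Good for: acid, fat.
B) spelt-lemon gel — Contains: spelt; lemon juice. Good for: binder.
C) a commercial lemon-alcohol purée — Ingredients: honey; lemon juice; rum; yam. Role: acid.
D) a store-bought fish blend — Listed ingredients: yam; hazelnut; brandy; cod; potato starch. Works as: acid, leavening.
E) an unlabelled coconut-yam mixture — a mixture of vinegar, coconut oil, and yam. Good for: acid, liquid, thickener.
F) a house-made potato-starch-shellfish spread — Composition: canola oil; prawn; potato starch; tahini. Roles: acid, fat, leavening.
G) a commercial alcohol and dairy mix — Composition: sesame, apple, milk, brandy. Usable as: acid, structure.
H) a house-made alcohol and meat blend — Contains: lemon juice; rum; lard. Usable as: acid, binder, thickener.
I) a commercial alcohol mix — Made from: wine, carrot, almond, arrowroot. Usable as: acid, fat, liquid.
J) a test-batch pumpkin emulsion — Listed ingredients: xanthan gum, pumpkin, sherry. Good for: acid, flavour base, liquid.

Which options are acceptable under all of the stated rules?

A: alcohol is permitted under the Whole30-style carve-out; nothing else excluded — valid
B: not usable as an acid; has spelt, so not Whole30-style — no
C: has honey, so not vegan — no
D: has cod, so not vegan; has hazelnut, so not tree-nut-free — out
E: has coconut oil, so not coconut-free — out
F: has prawn, so not vegan; has tahini, so not sesame-free — no
G: has milk, so not Whole30-style; has milk, so not vegan (and 1 more) — no
H: has lard, so not vegan — out
I: has almond, so not tree-nut-free — no
J: alcohol is permitted under the Whole30-style carve-out; nothing else excluded — OK

A, J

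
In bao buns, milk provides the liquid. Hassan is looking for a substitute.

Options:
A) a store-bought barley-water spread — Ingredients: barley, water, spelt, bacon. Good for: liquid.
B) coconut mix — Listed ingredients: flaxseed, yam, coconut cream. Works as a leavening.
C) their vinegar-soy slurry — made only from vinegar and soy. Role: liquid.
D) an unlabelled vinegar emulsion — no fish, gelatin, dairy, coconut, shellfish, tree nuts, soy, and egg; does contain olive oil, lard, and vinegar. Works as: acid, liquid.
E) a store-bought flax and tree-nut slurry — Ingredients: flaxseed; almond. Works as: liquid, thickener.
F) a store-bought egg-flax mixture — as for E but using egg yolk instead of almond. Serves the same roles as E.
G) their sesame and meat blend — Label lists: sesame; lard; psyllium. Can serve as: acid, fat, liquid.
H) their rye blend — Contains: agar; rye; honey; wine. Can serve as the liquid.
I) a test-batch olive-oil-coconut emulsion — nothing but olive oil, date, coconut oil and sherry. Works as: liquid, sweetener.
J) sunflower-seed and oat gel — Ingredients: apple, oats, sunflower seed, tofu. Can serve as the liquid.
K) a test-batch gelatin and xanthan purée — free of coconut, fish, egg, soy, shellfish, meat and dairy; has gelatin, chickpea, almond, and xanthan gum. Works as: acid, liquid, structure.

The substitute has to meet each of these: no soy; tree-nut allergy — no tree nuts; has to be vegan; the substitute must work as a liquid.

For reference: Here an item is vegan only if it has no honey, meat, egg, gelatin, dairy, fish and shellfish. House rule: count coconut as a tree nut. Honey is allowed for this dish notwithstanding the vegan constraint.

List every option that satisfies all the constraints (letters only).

H

A: has bacon, so not vegan — out
B: not usable as a liquid; has coconut cream, so not tree-nut-free — out
C: has soy, so not soy-free — no
D: has lard, so not vegan — no
E: has almond, so not tree-nut-free — no
F: has egg yolk, so not vegan — out
G: has lard, so not vegan — reject
H: honey is permitted under the vegan carve-out; nothing else excluded — OK
I: has coconut oil, so not tree-nut-free — out
J: has tofu, so not soy-free — no
K: has gelatin, so not vegan; has almond, so not tree-nut-free — out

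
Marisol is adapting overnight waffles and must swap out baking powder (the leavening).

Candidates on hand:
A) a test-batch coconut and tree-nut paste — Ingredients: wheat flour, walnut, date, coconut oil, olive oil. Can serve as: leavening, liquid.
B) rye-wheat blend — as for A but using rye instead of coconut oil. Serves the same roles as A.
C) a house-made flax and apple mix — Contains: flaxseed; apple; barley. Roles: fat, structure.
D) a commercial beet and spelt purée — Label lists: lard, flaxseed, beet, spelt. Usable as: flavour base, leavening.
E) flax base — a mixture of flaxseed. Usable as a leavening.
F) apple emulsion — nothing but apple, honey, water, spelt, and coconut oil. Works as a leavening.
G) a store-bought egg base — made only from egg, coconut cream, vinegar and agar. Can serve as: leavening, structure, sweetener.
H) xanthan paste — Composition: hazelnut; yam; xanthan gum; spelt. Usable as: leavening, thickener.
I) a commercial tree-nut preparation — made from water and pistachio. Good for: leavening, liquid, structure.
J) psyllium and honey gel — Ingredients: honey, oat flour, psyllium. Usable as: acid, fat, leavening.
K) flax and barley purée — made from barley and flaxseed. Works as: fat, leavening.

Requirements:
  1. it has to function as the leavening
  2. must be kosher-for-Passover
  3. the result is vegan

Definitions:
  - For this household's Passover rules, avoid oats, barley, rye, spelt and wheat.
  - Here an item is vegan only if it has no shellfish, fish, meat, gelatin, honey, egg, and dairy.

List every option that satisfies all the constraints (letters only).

E, I

A: has wheat flour, so not kosher-for-Passover — out
B: has rye, so not kosher-for-Passover — out
C: not usable as a leavening; has barley, so not kosher-for-Passover — reject
D: has spelt, so not kosher-for-Passover; has lard, so not vegan — reject
E: only flaxseed; none excluded — OK
F: has spelt, so not kosher-for-Passover; has honey, so not vegan — reject
G: has egg, so not vegan — reject
H: has spelt, so not kosher-for-Passover — no
I: vegan, kosher-for-Passover — valid
J: has oat flour, so not kosher-for-Passover; has honey, so not vegan — out
K: has barley, so not kosher-for-Passover — no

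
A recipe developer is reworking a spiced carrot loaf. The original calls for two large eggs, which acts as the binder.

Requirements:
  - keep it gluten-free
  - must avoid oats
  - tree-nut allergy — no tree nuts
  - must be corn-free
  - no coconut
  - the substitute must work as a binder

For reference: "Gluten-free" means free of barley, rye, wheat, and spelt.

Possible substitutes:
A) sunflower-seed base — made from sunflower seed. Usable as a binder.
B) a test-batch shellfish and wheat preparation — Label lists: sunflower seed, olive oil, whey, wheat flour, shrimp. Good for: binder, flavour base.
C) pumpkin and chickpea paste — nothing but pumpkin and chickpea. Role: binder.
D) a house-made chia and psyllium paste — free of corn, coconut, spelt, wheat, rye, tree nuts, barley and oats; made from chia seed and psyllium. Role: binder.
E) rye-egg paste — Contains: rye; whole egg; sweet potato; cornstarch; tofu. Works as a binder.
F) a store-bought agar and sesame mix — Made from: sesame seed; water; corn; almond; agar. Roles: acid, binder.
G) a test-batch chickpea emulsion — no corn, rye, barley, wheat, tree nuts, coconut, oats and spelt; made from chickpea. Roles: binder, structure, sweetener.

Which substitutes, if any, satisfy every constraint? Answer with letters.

A, C, D, G

A: only sunflower seed; none excluded — keep
B: has wheat flour, so not gluten-free — reject
C: all constraints satisfied — valid
D: works as a binder, no oats, gluten-free — valid
E: has rye, so not gluten-free; has cornstarch, so not corn-free — reject
F: has corn, so not corn-free; has almond, so not tree-nut-free — reject
G: gluten-free, no tree nuts — valid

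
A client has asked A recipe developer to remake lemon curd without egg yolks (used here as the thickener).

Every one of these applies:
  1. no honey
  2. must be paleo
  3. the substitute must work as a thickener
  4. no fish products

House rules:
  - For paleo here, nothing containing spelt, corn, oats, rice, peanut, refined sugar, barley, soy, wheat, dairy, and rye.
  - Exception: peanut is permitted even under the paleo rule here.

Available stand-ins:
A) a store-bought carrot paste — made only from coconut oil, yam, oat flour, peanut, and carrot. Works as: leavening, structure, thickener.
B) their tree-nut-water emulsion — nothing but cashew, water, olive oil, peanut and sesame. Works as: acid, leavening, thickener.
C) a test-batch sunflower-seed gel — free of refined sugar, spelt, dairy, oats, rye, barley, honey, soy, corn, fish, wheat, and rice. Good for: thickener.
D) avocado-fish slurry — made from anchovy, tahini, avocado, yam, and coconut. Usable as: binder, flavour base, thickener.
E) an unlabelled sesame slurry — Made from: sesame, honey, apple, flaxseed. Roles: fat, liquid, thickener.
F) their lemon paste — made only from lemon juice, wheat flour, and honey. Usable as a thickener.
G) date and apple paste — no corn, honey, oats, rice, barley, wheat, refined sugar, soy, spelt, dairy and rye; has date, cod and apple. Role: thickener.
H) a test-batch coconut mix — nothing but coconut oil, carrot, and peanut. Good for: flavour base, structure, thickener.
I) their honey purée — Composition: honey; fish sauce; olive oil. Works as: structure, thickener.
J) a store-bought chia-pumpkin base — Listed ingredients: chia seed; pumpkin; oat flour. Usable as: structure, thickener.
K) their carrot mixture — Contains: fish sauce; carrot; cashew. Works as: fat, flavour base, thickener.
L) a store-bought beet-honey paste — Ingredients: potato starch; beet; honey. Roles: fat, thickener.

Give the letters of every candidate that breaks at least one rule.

A: has oat flour, so not paleo — out
B: peanut is permitted under the paleo carve-out; nothing else excluded — keep
C: every rule checks out — valid
D: has anchovy, so not fish-free — out
E: has honey, so not honey-free — reject
F: has wheat flour, so not paleo; has honey, so not honey-free — reject
G: has cod, so not fish-free — no
H: peanut is permitted under the paleo carve-out; nothing else excluded — valid
I: has fish sauce, so not fish-free; has honey, so not honey-free — no
J: has oat flour, so not paleo — reject
K: has fish sauce, so not fish-free — out
L: has honey, so not honey-free — out

A, D, E, F, G, I, J, K, L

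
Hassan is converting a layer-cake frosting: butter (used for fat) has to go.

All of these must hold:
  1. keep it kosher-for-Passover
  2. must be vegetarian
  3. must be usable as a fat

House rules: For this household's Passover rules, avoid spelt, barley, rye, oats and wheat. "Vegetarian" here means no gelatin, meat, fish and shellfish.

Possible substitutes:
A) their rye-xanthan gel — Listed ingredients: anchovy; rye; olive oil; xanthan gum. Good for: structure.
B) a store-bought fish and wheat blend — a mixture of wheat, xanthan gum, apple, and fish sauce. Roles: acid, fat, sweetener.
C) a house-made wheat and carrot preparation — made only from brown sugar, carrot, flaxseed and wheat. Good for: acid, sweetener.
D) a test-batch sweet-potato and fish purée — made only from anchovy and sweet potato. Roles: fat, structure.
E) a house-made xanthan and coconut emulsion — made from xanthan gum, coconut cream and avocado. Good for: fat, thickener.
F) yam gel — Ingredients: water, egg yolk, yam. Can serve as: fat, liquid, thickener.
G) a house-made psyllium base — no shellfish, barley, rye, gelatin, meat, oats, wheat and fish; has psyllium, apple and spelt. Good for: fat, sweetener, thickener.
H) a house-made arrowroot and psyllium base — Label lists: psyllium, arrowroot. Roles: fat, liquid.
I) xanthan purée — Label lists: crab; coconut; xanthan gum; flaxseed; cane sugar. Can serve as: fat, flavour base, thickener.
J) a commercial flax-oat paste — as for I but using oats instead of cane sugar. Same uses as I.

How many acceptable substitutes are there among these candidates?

3

A: not usable as a fat; has rye, so not kosher-for-Passover (and 1 more) — no
B: has wheat, so not kosher-for-Passover; has fish sauce, so not vegetarian — out
C: not usable as a fat; has wheat, so not kosher-for-Passover — out
D: has anchovy, so not vegetarian — reject
E: every rule checks out — OK
F: works as a fat, kosher-for-Passover, vegetarian — OK
G: has spelt, so not kosher-for-Passover — no
H: works as a fat, kosher-for-Passover, vegetarian — keep
I: has crab, so not vegetarian — out
J: has oats, so not kosher-for-Passover; has crab, so not vegetarian — no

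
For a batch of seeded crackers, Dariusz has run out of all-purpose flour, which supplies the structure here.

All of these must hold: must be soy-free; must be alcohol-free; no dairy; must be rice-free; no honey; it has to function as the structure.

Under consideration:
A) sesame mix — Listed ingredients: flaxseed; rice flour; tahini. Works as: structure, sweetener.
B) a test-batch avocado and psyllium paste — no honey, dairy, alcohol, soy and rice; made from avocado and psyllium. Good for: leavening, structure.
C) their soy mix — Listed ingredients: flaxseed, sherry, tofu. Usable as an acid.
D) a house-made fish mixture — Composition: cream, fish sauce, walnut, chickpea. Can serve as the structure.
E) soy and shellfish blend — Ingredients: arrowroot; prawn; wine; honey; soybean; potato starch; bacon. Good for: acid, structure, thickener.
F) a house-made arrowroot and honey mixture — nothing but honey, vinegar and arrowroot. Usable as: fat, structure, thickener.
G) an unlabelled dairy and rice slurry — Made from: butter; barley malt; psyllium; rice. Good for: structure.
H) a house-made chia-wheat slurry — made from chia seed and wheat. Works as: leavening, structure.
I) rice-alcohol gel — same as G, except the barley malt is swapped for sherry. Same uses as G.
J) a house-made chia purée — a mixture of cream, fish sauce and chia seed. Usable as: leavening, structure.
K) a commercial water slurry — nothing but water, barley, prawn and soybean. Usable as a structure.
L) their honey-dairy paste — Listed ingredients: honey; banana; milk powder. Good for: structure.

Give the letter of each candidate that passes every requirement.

A: has rice flour, so not rice-free — no
B: works as a structure, no alcohol, no rice — keep
C: not usable as a structure; has sherry, so not alcohol-free (and 1 more) — reject
D: has cream, so not dairy-free — no
E: has wine, so not alcohol-free; has soybean, so not soy-free (and 1 more) — reject
F: has honey, so not honey-free — reject
G: has rice, so not rice-free; has butter, so not dairy-free — no
H: only wheat and chia seed; none excluded — OK
I: has rice, so not rice-free; has sherry, so not alcohol-free (and 1 more) — no
J: has cream, so not dairy-free — no
K: has soybean, so not soy-free — out
L: has milk powder, so not dairy-free; has honey, so not honey-free — no

B, H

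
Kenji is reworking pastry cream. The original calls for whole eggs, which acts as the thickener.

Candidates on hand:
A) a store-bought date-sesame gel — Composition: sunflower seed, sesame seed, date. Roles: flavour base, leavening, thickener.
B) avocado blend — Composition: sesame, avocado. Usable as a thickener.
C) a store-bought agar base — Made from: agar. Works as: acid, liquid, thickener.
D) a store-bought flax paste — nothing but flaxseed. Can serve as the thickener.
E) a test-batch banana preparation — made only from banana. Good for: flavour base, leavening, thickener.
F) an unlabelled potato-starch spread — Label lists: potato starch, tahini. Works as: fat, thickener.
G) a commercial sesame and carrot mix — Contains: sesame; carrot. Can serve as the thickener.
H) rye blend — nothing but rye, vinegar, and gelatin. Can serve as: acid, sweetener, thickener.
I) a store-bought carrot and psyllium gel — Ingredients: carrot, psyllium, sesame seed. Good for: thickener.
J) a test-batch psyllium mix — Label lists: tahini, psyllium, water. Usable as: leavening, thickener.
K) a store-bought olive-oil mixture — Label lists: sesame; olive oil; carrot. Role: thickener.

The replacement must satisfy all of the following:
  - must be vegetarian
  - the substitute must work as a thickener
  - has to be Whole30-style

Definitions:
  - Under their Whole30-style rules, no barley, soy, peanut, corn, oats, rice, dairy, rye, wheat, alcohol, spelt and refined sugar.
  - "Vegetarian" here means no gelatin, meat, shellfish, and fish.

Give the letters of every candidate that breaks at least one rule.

H

A: only sesame seed, date and sunflower seed; none excluded — OK
B: only sesame and avocado; none excluded — OK
C: every rule checks out — valid
D: only flaxseed; none excluded — OK
E: all constraints satisfied — keep
F: every rule checks out — valid
G: all constraints satisfied — keep
H: has rye, so not Whole30-style; has gelatin, so not vegetarian — no
I: only sesame seed, carrot and psyllium; none excluded — keep
J: only tahini, psyllium, and water; none excluded — valid
K: nothing on the exclusion list — valid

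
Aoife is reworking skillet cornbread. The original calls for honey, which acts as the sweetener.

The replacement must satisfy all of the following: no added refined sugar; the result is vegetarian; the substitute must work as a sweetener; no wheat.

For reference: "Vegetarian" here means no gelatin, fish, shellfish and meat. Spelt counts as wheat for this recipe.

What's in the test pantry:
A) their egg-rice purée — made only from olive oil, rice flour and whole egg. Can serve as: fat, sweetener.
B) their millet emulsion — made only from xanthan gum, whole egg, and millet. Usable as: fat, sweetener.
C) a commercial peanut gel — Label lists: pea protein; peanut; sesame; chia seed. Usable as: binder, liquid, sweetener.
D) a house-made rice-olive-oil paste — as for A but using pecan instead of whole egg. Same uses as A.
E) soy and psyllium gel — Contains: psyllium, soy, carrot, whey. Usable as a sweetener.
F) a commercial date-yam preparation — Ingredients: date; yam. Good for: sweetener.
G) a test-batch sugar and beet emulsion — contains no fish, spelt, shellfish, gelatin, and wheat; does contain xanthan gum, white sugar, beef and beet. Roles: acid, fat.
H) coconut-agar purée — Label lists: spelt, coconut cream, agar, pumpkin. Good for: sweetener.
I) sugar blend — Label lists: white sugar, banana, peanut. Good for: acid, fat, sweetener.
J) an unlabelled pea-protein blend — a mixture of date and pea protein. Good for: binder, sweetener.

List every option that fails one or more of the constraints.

A: nothing on the exclusion list — OK
B: works as a sweetener, no refined sugar, vegetarian — valid
C: every rule checks out — OK
D: only rice flour, pecan, and olive oil; none excluded — OK
E: works as a sweetener, vegetarian, wheat-free — keep
F: only date and yam; none excluded — OK
G: not usable as a sweetener; has beef, so not vegetarian (and 1 more) — no
H: has spelt, so not wheat-free — out
I: has white sugar, so not no-added-sugar — reject
J: only date and pea protein; none excluded — keep

G, H, I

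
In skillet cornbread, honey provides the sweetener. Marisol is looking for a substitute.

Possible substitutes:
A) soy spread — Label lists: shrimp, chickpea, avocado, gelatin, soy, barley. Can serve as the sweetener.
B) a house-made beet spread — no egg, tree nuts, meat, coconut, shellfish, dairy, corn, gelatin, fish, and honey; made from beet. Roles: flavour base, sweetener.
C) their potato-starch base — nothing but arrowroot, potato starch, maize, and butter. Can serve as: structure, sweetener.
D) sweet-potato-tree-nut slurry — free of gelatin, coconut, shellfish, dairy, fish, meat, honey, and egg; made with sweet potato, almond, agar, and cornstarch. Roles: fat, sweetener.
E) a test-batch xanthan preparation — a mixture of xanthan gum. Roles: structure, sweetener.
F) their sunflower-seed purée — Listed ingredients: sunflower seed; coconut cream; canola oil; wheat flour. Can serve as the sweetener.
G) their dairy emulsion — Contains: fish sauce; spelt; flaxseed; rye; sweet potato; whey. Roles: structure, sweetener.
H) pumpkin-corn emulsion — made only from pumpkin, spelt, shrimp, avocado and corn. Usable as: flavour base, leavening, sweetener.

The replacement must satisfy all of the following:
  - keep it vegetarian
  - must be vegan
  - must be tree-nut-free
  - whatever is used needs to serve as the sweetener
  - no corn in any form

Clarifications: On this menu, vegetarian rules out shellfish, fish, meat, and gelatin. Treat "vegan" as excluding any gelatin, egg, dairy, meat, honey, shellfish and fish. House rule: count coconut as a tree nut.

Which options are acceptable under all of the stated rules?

B, E

A: has gelatin, so not vegetarian; has gelatin, so not vegan — no
B: works as a sweetener, vegan, tree-nut-free — valid
C: has butter, so not vegan; has maize, so not corn-free — out
D: has cornstarch, so not corn-free; has almond, so not tree-nut-free — reject
E: tree-nut-free, vegan — OK
F: has coconut cream, so not tree-nut-free — reject
G: has fish sauce, so not vegetarian; has whey, so not vegan — out
H: has shrimp, so not vegetarian; has shrimp, so not vegan (and 1 more) — out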